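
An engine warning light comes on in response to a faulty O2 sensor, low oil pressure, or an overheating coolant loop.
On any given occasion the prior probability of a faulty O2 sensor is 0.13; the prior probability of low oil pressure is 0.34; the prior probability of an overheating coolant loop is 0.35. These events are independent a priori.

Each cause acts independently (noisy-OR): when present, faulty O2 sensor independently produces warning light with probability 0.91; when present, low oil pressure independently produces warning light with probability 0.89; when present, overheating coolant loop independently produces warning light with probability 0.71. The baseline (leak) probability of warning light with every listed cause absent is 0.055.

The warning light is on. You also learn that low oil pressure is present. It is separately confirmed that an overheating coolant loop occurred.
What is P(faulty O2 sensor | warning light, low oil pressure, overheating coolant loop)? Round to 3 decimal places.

P(faulty O2 sensor | warning light, low oil pressure, overheating coolant loop) ≈ 0.133

Under noisy-OR, P(warning light | causes) = 1 − (1−0.055)·∏(1−qᵢ) over the active causes.
Numerator (weight on configurations with faulty O2 sensor): 0.997287·0.13 = 0.129647
Normalizer over all consistent configurations: 0.969854·0.87 + 0.997287·0.13 = 0.973420
Posterior = 0.129647 / 0.973420 ≈ 0.133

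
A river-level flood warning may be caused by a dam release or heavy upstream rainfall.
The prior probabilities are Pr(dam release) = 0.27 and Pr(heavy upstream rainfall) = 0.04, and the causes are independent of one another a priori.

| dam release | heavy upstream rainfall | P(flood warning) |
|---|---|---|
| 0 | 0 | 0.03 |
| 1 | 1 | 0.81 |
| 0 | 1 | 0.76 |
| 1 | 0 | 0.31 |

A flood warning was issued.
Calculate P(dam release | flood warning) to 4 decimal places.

P(flood warning) = 0.03·0.73·0.96 + 0.76·0.73·0.04 + 0.31·0.27·0.96 + 0.81·0.27·0.04 = 0.021024 + 0.022192 + 0.080352 + 0.008748 = 0.132316
Of this, 0.089100 comes from 0.080352 + 0.008748 (the dam release=true cases).
Hence the posterior is 0.089100/0.132316 ≈ 0.6734.

P(dam release | flood warning) ≈ 0.6734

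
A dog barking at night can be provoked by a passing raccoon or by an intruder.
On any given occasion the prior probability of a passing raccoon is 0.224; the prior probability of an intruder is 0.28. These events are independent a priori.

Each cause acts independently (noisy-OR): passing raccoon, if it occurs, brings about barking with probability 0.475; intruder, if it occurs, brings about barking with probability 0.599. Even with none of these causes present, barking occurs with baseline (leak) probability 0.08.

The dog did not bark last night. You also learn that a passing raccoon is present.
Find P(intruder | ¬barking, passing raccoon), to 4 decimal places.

Under noisy-OR, P(barking | causes) = 1 − (1−0.08)·∏(1−qᵢ) over the active causes.
P(¬barking | passing raccoon) = 0.483*0.72 + 0.193683*0.28 = 0.347760 + 0.054231 = 0.401991
Restricting to configurations with intruder present: 0.193683*0.28 = 0.054231.
Hence the posterior is 0.054231/0.401991 ≈ 0.1349.

P(intruder | ¬barking, passing raccoon) ≈ 0.1349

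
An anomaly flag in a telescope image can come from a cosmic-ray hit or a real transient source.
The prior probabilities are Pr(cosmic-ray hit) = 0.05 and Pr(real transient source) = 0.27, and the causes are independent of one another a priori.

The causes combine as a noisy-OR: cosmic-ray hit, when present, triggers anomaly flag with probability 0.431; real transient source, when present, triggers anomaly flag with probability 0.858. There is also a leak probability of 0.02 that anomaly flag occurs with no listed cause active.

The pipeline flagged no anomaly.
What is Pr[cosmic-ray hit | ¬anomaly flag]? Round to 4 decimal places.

Pr[cosmic-ray hit | ¬anomaly flag] ≈ 0.0291

Under noisy-OR, P(anomaly flag | causes) = 1 − (1−0.02)·∏(1−qᵢ) over the active causes.
P(¬anomaly flag) = 0.98*0.95*0.73 + 0.13916*0.95*0.27 + 0.55762*0.05*0.73 + 0.079182*0.05*0.27 = 0.679630 + 0.035695 + 0.020353 + 0.001069 = 0.736747
Of this, 0.021422 comes from 0.020353 + 0.001069 (the cosmic-ray hit=true cases).
So P(cosmic-ray hit | ¬anomaly flag) = 0.021422/0.736747 ≈ 0.0291.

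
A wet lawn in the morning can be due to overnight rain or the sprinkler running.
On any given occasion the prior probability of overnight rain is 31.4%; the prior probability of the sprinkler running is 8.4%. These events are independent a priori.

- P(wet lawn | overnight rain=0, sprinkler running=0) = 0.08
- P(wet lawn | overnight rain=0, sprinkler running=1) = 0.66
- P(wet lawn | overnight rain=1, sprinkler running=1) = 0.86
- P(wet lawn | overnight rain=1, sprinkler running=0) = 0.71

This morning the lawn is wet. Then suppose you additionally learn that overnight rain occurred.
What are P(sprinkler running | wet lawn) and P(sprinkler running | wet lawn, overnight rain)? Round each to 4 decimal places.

P(wet lawn) = 0.08·0.686·0.916 + 0.66·0.686·0.084 + 0.71·0.314·0.916 + 0.86·0.314·0.084 = 0.050270 + 0.038032 + 0.204213 + 0.022683 = 0.315198
The sprinkler running-present share is 0.038032 + 0.022683 = 0.060715.
P(sprinkler running | wet lawn) = 0.060715 / 0.315198 ≈ 0.1926

Now condition on the additional information:
Numerator (weight on configurations with sprinkler running): 0.86*0.084 = 0.072240
Normalizer over all consistent configurations: 0.71*0.916 + 0.86*0.084 = 0.722600
P(sprinkler running | wet lawn, overnight rain) = 0.072240/0.722600 ≈ 0.1000
— overnight rain explains away the evidence for sprinkler running.

P(sprinkler running | wet lawn) ≈ 0.1926; P(sprinkler running | wet lawn, overnight rain) ≈ 0.1000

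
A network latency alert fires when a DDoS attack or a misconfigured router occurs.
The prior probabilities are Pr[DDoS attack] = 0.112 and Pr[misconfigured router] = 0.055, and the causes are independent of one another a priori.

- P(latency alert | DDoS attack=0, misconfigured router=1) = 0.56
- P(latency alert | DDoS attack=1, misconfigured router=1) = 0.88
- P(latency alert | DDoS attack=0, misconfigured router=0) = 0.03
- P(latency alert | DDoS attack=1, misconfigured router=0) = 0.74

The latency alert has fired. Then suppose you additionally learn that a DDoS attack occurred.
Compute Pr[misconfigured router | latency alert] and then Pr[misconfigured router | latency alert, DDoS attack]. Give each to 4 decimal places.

Enumerate the 4 (DDoS attack, misconfigured router) configurations and weight by the priors:
  P(latency alert) = 0.03×0.888×0.945 + 0.56×0.888×0.055 + 0.74×0.112×0.945 + 0.88×0.112×0.055
        = 0.025175 + 0.027350 + 0.078322 + 0.005421 = 0.136268
Configurations with misconfigured router contribute 0.032771, so
  P(misconfigured router | latency alert) = 0.032771 / 0.136268 ≈ 0.2405

Now also conditioning on DDoS attack=true:
Weight on misconfigured router=true, given the evidence: 0.88×0.055 = 0.048400
Normalizer over all consistent configurations: 0.74×0.945 + 0.88×0.055 = 0.747700
Posterior = 0.048400 / 0.747700 ≈ 0.0647

Pr[misconfigured router | latency alert] ≈ 0.2405; Pr[misconfigured router | latency alert, DDoS attack] ≈ 0.0647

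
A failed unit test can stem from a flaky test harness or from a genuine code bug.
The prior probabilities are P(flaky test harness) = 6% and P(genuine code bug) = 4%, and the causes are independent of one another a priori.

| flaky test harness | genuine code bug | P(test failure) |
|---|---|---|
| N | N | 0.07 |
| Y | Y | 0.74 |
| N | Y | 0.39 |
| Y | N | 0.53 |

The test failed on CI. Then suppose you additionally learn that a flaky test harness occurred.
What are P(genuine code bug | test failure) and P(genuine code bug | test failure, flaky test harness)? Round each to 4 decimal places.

P(genuine code bug | test failure) ≈ 0.1493; P(genuine code bug | test failure, flaky test harness) ≈ 0.0550

P(test failure) = 0.07×0.94×0.96 + 0.39×0.94×0.04 + 0.53×0.06×0.96 + 0.74×0.06×0.04 = 0.063168 + 0.014664 + 0.030528 + 0.001776 = 0.110136
Restricting to configurations with genuine code bug present: 0.014664 + 0.001776 = 0.016440.
Hence the posterior is 0.016440/0.110136 ≈ 0.1493.

With the extra evidence:
For the numerator, keep only genuine code bug=true terms: 0.74·0.04 = 0.029600
The normalizing constant is 0.53·0.96 + 0.74·0.04 = 0.538400
Posterior = 0.029600 / 0.538400 ≈ 0.0550
— flaky test harness explains away the evidence for genuine code bug.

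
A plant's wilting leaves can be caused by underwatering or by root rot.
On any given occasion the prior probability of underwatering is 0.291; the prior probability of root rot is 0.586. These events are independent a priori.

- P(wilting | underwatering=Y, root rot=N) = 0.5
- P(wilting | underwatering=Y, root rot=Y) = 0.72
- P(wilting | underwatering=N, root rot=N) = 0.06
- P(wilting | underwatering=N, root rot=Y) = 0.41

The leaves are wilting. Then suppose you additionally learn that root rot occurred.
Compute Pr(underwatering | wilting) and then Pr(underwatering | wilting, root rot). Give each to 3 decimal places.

Weight on underwatering=true, given the evidence: 0.060237 + 0.122779 = 0.183016
The normalizing constant is 0.06*0.709*0.414 + 0.41*0.709*0.586 + 0.5*0.291*0.414 + 0.72*0.291*0.586 = 0.370972
Posterior = 0.183016 / 0.370972 ≈ 0.493

With the extra evidence:
P(wilting | root rot) = 0.41*0.709 + 0.72*0.291 = 0.290690 + 0.209520 = 0.500210
Of this, 0.209520 comes from 0.72*0.291 (the underwatering=true cases).
Hence the posterior is 0.209520/0.500210 ≈ 0.419.
This is intercausal reasoning (explaining away): once root rot accounts for the wilting, underwatering becomes less likely.

Pr(underwatering | wilting) ≈ 0.493; Pr(underwatering | wilting, root rot) ≈ 0.419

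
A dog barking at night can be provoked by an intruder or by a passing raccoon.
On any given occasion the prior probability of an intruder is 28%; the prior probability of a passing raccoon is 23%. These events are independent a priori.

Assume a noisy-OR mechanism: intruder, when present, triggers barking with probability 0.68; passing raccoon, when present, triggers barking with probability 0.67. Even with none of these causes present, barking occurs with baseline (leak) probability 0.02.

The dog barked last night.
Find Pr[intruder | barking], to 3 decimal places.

Under noisy-OR, P(barking | causes) = 1 − (1−0.02)·∏(1−qᵢ) over the active causes.
Numerator (weight on configurations with intruder): 0.147988 + 0.057735 = 0.205723
Denominator P(barking): 0.02×0.72×0.77 + 0.6766×0.72×0.23 + 0.6864×0.28×0.77 + 0.896512×0.28×0.23 = 0.328856
Posterior = 0.205723 / 0.328856 ≈ 0.626

Pr[intruder | barking] ≈ 0.626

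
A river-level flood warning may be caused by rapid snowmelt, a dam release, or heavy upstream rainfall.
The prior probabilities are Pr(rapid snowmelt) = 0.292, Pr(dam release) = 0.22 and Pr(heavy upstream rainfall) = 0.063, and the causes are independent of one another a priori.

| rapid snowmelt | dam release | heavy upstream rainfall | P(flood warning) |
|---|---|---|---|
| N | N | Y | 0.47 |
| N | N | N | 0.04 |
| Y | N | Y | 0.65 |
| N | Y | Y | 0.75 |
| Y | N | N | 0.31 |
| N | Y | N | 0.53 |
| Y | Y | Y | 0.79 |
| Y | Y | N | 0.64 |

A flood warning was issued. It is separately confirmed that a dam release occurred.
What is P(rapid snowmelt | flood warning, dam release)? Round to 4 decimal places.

P(rapid snowmelt | flood warning, dam release) ≈ 0.3300

Numerator (weight on configurations with rapid snowmelt): 0.175107 + 0.014533 = 0.189640
Normalizer over all consistent configurations: 0.53×0.708×0.937 + 0.75×0.708×0.063 + 0.64×0.292×0.937 + 0.79×0.292×0.063 = 0.574693
P(rapid snowmelt | flood warning, dam release) = 0.189640/0.574693 ≈ 0.3300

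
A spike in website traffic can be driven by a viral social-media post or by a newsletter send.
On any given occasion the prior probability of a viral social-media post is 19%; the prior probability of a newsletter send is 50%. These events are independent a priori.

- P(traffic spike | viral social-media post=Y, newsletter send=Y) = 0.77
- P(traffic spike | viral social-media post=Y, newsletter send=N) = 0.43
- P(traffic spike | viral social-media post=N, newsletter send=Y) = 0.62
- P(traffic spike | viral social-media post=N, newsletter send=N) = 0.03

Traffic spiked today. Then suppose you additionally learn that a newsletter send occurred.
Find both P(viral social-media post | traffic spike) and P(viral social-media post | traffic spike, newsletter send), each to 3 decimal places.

P(viral social-media post | traffic spike) ≈ 0.302; P(viral social-media post | traffic spike, newsletter send) ≈ 0.226

By total probability over the 4 (viral social-media post, newsletter send) configurations:
  P(traffic spike) = 0.03×0.81×0.5 + 0.62×0.81×0.5 + 0.43×0.19×0.5 + 0.77×0.19×0.5
        = 0.012150 + 0.251100 + 0.040850 + 0.073150 = 0.377250
Configurations with viral social-media post contribute 0.114000, so
  P(viral social-media post | traffic spike) = 0.114000 / 0.377250 ≈ 0.302

With the extra evidence:
By total probability over both values of viral social-media post:
  P(traffic spike | newsletter send) = 0.62*0.81 + 0.77*0.19
        = 0.502200 + 0.146300 = 0.648500
Keeping only the viral social-media post-present terms gives 0.146300, so
  P(viral social-media post | traffic spike, newsletter send) = 0.146300 / 0.648500 ≈ 0.226
This is intercausal reasoning (explaining away): once newsletter send accounts for the traffic spike, viral social-media post becomes less likely.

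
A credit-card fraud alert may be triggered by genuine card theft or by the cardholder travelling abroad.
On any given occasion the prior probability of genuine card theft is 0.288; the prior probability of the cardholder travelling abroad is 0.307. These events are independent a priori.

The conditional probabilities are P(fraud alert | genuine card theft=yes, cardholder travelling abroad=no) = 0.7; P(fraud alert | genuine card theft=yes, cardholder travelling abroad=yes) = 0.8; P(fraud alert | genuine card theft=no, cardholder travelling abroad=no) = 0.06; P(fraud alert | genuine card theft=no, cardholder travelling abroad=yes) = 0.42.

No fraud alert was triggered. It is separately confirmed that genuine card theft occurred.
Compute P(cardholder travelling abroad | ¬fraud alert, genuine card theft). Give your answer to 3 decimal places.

P(¬fraud alert | genuine card theft) = 0.3·0.693 + 0.2·0.307 = 0.207900 + 0.061400 = 0.269300
The cardholder travelling abroad-present share is 0.2·0.307 = 0.061400.
P(cardholder travelling abroad | ¬fraud alert, genuine card theft) = 0.061400 / 0.269300 ≈ 0.228

P(cardholder travelling abroad | ¬fraud alert, genuine card theft) ≈ 0.228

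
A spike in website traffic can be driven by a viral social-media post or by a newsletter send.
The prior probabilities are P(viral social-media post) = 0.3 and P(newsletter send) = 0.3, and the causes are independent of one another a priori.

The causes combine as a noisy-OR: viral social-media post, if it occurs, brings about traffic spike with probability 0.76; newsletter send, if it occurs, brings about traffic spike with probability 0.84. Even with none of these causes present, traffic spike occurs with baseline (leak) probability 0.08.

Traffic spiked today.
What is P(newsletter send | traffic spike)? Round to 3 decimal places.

Under noisy-OR, P(traffic spike | causes) = 1 − (1−0.08)·∏(1−qᵢ) over the active causes.
By total probability over the 4 (viral social-media post, newsletter send) configurations:
  P(traffic spike) = 0.08·0.7·0.7 + 0.8528·0.7·0.3 + 0.7792·0.3·0.7 + 0.964672·0.3·0.3
        = 0.039200 + 0.179088 + 0.163632 + 0.086820 = 0.468740
The terms with newsletter send present sum to 0.265908, so
  P(newsletter send | traffic spike) = 0.265908 / 0.468740 ≈ 0.567

P(newsletter send | traffic spike) ≈ 0.567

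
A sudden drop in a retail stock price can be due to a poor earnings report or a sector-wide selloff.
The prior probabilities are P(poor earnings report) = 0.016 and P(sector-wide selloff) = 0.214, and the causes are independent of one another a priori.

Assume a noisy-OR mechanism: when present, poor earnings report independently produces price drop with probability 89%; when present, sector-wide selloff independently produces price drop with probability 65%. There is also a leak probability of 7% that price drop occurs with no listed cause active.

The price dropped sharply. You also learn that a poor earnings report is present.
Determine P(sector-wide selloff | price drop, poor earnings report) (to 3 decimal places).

Under noisy-OR, P(price drop | causes) = 1 − (1−0.07)·∏(1−qᵢ) over the active causes.
For the numerator, keep only sector-wide selloff=true terms: 0.964195×0.214 = 0.206338
Normalizer over all consistent configurations: 0.8977×0.786 + 0.964195×0.214 = 0.911930
P(sector-wide selloff | price drop, poor earnings report) = 0.206338/0.911930 ≈ 0.226

P(sector-wide selloff | price drop, poor earnings report) ≈ 0.226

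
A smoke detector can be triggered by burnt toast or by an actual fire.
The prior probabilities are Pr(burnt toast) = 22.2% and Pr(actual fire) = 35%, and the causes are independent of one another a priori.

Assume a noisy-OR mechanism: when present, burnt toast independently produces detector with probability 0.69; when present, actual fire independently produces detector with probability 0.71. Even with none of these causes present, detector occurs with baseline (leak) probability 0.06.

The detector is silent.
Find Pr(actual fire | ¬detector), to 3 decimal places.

Pr(actual fire | ¬detector) ≈ 0.135

Under noisy-OR, P(detector | causes) = 1 − (1−0.06)·∏(1−qᵢ) over the active causes.
P(¬detector) = 0.94×0.778×0.65 + 0.2726×0.778×0.35 + 0.2914×0.222×0.65 + 0.084506×0.222×0.35 = 0.475358 + 0.074229 + 0.042049 + 0.006566 = 0.598202
Of this, 0.080795 comes from 0.074229 + 0.006566 (the actual fire=true cases).
P(actual fire | ¬detector) = 0.080795 / 0.598202 ≈ 0.135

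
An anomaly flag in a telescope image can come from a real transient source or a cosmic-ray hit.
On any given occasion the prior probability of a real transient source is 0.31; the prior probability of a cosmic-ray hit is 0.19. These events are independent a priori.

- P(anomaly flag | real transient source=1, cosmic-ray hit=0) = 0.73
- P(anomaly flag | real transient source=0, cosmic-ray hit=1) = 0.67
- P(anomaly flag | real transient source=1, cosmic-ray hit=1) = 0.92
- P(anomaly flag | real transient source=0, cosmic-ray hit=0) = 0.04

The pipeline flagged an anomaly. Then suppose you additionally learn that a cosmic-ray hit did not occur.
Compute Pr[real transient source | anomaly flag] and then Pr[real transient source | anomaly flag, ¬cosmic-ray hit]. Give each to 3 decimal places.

Pr[real transient source | anomaly flag] ≈ 0.683; Pr[real transient source | anomaly flag, ¬cosmic-ray hit] ≈ 0.891

Weight on real transient source=true, given the evidence: 0.183303 + 0.054188 = 0.237491
The normalizing constant is 0.04·0.69·0.81 + 0.67·0.69·0.19 + 0.73·0.31·0.81 + 0.92·0.31·0.19 = 0.347684
P(real transient source | anomaly flag) = 0.237491/0.347684 ≈ 0.683

With the extra evidence:
By total probability over both values of real transient source:
  P(anomaly flag | ¬cosmic-ray hit) = 0.04×0.69 + 0.73×0.31
        = 0.027600 + 0.226300 = 0.253900
The terms with real transient source present sum to 0.226300, so
  P(real transient source | anomaly flag, ¬cosmic-ray hit) = 0.226300 / 0.253900 ≈ 0.891
Ruling out cosmic-ray hit raises the posterior on real transient source — the flip side of explaining away.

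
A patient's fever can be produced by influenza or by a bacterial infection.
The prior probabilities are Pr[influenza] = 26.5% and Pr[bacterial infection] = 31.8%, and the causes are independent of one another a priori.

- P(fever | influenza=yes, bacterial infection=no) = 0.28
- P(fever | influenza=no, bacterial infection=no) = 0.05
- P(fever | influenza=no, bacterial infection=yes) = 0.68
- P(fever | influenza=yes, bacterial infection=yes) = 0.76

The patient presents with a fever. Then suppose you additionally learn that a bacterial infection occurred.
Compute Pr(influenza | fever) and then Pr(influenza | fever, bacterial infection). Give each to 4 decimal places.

Numerator (weight on configurations with influenza): 0.050604 + 0.064045 = 0.114649
Denominator P(fever): 0.05×0.735×0.682 + 0.68×0.735×0.318 + 0.28×0.265×0.682 + 0.76×0.265×0.318 = 0.298648
Posterior = 0.114649 / 0.298648 ≈ 0.3839

With the extra evidence:
P(fever | bacterial infection) = 0.68*0.735 + 0.76*0.265 = 0.499800 + 0.201400 = 0.701200
Of this, 0.201400 comes from 0.76*0.265 (the influenza=true cases).
Hence the posterior is 0.201400/0.701200 ≈ 0.2872.
The drop from 0.3839 to 0.2872 is the explaining-away (discounting) effect.

Pr(influenza | fever) ≈ 0.3839; Pr(influenza | fever, bacterial infection) ≈ 0.2872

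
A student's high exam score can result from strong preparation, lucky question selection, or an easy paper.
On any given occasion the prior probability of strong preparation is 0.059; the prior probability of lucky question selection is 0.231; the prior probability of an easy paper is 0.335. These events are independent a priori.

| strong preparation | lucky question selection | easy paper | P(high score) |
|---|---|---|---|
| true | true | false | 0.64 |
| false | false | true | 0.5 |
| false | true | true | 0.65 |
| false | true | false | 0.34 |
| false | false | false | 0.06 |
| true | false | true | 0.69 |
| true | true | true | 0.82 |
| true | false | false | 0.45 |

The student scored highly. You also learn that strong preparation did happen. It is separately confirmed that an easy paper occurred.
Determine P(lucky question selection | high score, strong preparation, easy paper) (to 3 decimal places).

P(high score | strong preparation, easy paper) = 0.69*0.769 + 0.82*0.231 = 0.530610 + 0.189420 = 0.720030
Of this, 0.189420 comes from 0.82*0.231 (the lucky question selection=true cases).
P(lucky question selection | high score, strong preparation, easy paper) = 0.189420 / 0.720030 ≈ 0.263

P(lucky question selection | high score, strong preparation, easy paper) ≈ 0.263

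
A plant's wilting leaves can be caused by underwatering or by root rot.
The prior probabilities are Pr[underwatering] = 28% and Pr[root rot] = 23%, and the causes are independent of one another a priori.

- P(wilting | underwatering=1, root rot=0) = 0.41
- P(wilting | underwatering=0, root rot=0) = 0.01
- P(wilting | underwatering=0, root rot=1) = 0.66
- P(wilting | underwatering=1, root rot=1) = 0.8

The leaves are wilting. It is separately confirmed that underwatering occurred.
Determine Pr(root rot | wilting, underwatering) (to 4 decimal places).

Pr(root rot | wilting, underwatering) ≈ 0.3682

P(wilting | underwatering) = 0.41*0.77 + 0.8*0.23 = 0.315700 + 0.184000 = 0.499700
Restricting to configurations with root rot present: 0.8*0.23 = 0.184000.
Hence the posterior is 0.184000/0.499700 ≈ 0.3682.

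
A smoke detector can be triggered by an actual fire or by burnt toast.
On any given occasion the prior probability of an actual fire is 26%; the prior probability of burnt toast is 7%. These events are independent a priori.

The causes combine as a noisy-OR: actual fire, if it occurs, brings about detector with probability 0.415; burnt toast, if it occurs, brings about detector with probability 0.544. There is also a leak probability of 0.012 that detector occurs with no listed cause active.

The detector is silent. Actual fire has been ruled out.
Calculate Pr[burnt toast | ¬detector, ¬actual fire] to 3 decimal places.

Pr[burnt toast | ¬detector, ¬actual fire] ≈ 0.033

Under noisy-OR, P(detector | causes) = 1 − (1−0.012)·∏(1−qᵢ) over the active causes.
P(¬detector | ¬actual fire) = 0.988·0.93 + 0.450528·0.07 = 0.918840 + 0.031537 = 0.950377
Restricting to configurations with burnt toast present: 0.450528·0.07 = 0.031537.
So P(burnt toast | ¬detector, ¬actual fire) = 0.031537/0.950377 ≈ 0.033.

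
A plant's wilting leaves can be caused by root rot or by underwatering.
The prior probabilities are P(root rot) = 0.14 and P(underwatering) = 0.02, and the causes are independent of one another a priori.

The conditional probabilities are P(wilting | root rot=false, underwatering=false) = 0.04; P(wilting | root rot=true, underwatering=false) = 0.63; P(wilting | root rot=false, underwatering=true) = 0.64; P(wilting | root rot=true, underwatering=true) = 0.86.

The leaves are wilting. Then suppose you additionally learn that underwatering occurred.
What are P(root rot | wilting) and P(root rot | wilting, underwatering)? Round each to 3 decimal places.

P(root rot | wilting) ≈ 0.665; P(root rot | wilting, underwatering) ≈ 0.179

For the numerator, keep only root rot=true terms: 0.086436 + 0.002408 = 0.088844
Denominator P(wilting): 0.04*0.86*0.98 + 0.64*0.86*0.02 + 0.63*0.14*0.98 + 0.86*0.14*0.02 = 0.133564
Posterior = 0.088844 / 0.133564 ≈ 0.665

Now also conditioning on underwatering=true:
Enumerate both values of root rot and weight by the priors:
  P(wilting | underwatering) = 0.64×0.86 + 0.86×0.14
        = 0.550400 + 0.120400 = 0.670800
Keeping only the root rot-present terms gives 0.120400, so
  P(root rot | wilting, underwatering) = 0.120400 / 0.670800 ≈ 0.179
— underwatering explains away the evidence for root rot.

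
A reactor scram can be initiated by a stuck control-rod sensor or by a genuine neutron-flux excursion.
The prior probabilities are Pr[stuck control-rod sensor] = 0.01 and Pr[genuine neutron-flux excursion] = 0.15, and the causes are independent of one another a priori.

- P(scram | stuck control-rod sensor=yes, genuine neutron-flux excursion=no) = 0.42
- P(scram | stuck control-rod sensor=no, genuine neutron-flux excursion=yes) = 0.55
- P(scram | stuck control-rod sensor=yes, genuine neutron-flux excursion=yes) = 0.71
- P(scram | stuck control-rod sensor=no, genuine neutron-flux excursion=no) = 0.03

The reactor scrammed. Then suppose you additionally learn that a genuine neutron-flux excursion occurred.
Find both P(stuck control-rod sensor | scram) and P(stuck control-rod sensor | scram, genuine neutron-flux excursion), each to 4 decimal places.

By total probability over the 4 (stuck control-rod sensor, genuine neutron-flux excursion) configurations:
  P(scram) = 0.03*0.99*0.85 + 0.55*0.99*0.15 + 0.42*0.01*0.85 + 0.71*0.01*0.15
        = 0.025245 + 0.081675 + 0.003570 + 0.001065 = 0.111555
Keeping only the stuck control-rod sensor-present terms gives 0.004635, so
  P(stuck control-rod sensor | scram) = 0.004635 / 0.111555 ≈ 0.0415

With the extra evidence:
Sum P(scram|·) weighted by the priors over both values of stuck control-rod sensor:
  P(scram | genuine neutron-flux excursion) = 0.55*0.99 + 0.71*0.01
        = 0.544500 + 0.007100 = 0.551600
The terms with stuck control-rod sensor present sum to 0.007100, so
  P(stuck control-rod sensor | scram, genuine neutron-flux excursion) = 0.007100 / 0.551600 ≈ 0.0129
The drop from 0.0415 to 0.0129 is the explaining-away (discounting) effect.

P(stuck control-rod sensor | scram) ≈ 0.0415; P(stuck control-rod sensor | scram, genuine neutron-flux excursion) ≈ 0.0129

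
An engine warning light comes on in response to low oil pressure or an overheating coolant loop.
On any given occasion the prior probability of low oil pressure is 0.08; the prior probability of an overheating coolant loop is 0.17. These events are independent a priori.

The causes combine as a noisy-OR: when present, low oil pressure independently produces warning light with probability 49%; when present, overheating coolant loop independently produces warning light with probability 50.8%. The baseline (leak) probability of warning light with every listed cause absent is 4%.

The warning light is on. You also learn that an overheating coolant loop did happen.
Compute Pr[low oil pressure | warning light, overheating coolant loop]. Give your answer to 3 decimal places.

Pr[low oil pressure | warning light, overheating coolant loop] ≈ 0.111

Under noisy-OR, P(warning light | causes) = 1 − (1−0.04)·∏(1−qᵢ) over the active causes.
Enumerate both values of low oil pressure and weight by the priors:
  P(warning light | overheating coolant loop) = 0.52768·0.92 + 0.759117·0.08
        = 0.485466 + 0.060729 = 0.546195
Keeping only the low oil pressure-present terms gives 0.060729, so
  P(low oil pressure | warning light, overheating coolant loop) = 0.060729 / 0.546195 ≈ 0.111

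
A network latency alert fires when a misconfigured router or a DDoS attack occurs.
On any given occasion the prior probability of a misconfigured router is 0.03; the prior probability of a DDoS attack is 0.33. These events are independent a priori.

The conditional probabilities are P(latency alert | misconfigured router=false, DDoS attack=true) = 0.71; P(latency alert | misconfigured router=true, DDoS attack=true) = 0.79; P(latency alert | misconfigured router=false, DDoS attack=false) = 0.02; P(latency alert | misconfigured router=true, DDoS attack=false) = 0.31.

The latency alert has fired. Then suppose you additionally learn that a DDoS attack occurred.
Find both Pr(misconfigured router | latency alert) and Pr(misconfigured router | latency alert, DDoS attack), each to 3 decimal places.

Enumerate the 4 (misconfigured router, DDoS attack) configurations and weight by the priors:
  P(latency alert) = 0.02*0.97*0.67 + 0.71*0.97*0.33 + 0.31*0.03*0.67 + 0.79*0.03*0.33
        = 0.012998 + 0.227271 + 0.006231 + 0.007821 = 0.254321
Configurations with misconfigured router contribute 0.014052, so
  P(misconfigured router | latency alert) = 0.014052 / 0.254321 ≈ 0.055

Now condition on the additional information:
P(latency alert | DDoS attack) = 0.71×0.97 + 0.79×0.03 = 0.688700 + 0.023700 = 0.712400
The misconfigured router-present share is 0.79×0.03 = 0.023700.
P(misconfigured router | latency alert, DDoS attack) = 0.023700 / 0.712400 ≈ 0.033

Pr(misconfigured router | latency alert) ≈ 0.055; Pr(misconfigured router | latency alert, DDoS attack) ≈ 0.033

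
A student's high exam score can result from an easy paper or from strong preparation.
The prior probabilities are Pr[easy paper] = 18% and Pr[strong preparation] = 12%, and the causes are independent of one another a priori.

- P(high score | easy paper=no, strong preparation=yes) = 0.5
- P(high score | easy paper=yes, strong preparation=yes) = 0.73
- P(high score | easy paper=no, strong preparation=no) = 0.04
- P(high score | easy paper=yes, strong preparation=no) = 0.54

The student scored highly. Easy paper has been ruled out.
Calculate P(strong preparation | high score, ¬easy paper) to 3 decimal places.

Sum P(high score|·) weighted by the priors over both values of strong preparation:
  P(high score | ¬easy paper) = 0.04×0.88 + 0.5×0.12
        = 0.035200 + 0.060000 = 0.095200
The terms with strong preparation present sum to 0.060000, so
  P(strong preparation | high score, ¬easy paper) = 0.060000 / 0.095200 ≈ 0.630

P(strong preparation | high score, ¬easy paper) ≈ 0.630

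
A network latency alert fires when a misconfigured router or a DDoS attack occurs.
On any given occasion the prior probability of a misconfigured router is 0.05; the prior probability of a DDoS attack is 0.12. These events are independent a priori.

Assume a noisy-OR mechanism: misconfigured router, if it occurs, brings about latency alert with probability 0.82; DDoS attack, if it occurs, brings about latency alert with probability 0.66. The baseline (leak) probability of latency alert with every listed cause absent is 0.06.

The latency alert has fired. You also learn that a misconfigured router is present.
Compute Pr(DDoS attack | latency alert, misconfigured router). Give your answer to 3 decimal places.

Pr(DDoS attack | latency alert, misconfigured router) ≈ 0.134

Under noisy-OR, P(latency alert | causes) = 1 − (1−0.06)·∏(1−qᵢ) over the active causes.
P(latency alert | misconfigured router) = 0.8308×0.88 + 0.942472×0.12 = 0.731104 + 0.113097 = 0.844201
Restricting to configurations with DDoS attack present: 0.942472×0.12 = 0.113097.
Hence the posterior is 0.113097/0.844201 ≈ 0.134.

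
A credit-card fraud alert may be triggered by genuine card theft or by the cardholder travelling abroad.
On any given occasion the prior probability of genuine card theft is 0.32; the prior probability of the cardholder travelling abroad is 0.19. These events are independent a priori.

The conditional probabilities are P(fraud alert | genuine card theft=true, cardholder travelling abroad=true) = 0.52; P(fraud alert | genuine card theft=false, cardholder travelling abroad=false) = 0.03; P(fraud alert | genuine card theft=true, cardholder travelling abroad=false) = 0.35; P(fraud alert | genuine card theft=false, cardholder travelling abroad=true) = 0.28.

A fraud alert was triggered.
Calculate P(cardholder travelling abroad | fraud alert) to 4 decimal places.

P(fraud alert) = 0.03×0.68×0.81 + 0.28×0.68×0.19 + 0.35×0.32×0.81 + 0.52×0.32×0.19 = 0.016524 + 0.036176 + 0.090720 + 0.031616 = 0.175036
Restricting to configurations with cardholder travelling abroad present: 0.036176 + 0.031616 = 0.067792.
P(cardholder travelling abroad | fraud alert) = 0.067792 / 0.175036 ≈ 0.3873

P(cardholder travelling abroad | fraud alert) ≈ 0.3873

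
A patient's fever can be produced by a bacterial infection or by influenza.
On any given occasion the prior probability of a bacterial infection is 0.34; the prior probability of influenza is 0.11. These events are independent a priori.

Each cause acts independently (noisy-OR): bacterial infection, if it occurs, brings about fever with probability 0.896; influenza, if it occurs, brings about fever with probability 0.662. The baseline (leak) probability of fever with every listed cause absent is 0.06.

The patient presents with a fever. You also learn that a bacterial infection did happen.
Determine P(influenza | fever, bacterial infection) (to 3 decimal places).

P(influenza | fever, bacterial infection) ≈ 0.117

Under noisy-OR, P(fever | causes) = 1 − (1−0.06)·∏(1−qᵢ) over the active causes.
P(fever | bacterial infection) = 0.90224×0.89 + 0.966957×0.11 = 0.802994 + 0.106365 = 0.909359
Of this, 0.106365 comes from 0.966957×0.11 (the influenza=true cases).
So P(influenza | fever, bacterial infection) = 0.106365/0.909359 ≈ 0.117.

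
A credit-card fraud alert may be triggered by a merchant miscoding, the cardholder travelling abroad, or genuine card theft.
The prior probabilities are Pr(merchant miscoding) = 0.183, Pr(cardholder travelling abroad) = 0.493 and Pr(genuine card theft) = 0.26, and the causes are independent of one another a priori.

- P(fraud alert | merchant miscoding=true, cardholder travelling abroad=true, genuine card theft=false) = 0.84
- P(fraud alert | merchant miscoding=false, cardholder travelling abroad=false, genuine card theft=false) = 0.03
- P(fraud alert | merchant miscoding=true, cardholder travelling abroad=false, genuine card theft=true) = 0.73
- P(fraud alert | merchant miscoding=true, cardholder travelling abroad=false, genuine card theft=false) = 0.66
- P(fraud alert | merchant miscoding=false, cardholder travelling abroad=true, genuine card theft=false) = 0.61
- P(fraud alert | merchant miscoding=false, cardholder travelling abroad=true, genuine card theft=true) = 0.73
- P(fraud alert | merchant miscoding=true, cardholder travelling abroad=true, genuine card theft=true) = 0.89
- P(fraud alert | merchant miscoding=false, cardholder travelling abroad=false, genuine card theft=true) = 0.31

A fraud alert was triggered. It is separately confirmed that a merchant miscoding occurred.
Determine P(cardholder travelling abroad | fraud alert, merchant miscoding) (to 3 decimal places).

Enumerate the 4 (cardholder travelling abroad, genuine card theft) configurations and weight by the priors:
  P(fraud alert | merchant miscoding) = 0.66*0.507*0.74 + 0.73*0.507*0.26 + 0.84*0.493*0.74 + 0.89*0.493*0.26
        = 0.247619 + 0.096229 + 0.306449 + 0.114080 = 0.764377
The terms with cardholder travelling abroad present sum to 0.420529, so
  P(cardholder travelling abroad | fraud alert, merchant miscoding) = 0.420529 / 0.764377 ≈ 0.550

P(cardholder travelling abroad | fraud alert, merchant miscoding) ≈ 0.550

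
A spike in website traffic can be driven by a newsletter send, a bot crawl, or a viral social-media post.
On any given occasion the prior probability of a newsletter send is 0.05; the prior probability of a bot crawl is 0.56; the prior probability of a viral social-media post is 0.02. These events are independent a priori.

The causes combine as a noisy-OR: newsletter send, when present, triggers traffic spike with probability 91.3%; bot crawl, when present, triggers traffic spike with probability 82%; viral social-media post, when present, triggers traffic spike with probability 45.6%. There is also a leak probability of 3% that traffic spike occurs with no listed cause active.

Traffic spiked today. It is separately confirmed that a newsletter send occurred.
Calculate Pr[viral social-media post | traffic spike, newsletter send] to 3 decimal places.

Under noisy-OR, P(traffic spike | causes) = 1 − (1−0.03)·∏(1−qᵢ) over the active causes.
P(traffic spike | newsletter send) = 0.91561·0.44·0.98 + 0.954092·0.44·0.02 + 0.98481·0.56·0.98 + 0.991737·0.56·0.02 = 0.394811 + 0.008396 + 0.540464 + 0.011107 = 0.954778
Of this, 0.019503 comes from 0.008396 + 0.011107 (the viral social-media post=true cases).
Hence the posterior is 0.019503/0.954778 ≈ 0.020.

Pr[viral social-media post | traffic spike, newsletter send] ≈ 0.020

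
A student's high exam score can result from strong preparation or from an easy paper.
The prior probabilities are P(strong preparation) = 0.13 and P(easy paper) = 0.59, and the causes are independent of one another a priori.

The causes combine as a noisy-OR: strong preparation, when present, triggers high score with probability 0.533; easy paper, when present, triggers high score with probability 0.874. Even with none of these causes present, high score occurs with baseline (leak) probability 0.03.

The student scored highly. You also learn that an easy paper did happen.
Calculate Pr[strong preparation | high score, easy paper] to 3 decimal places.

Pr[strong preparation | high score, easy paper] ≈ 0.138

Under noisy-OR, P(high score | causes) = 1 − (1−0.03)·∏(1−qᵢ) over the active causes.
P(high score | easy paper) = 0.87778×0.87 + 0.942923×0.13 = 0.763669 + 0.122580 = 0.886249
Restricting to configurations with strong preparation present: 0.942923×0.13 = 0.122580.
P(strong preparation | high score, easy paper) = 0.122580 / 0.886249 ≈ 0.138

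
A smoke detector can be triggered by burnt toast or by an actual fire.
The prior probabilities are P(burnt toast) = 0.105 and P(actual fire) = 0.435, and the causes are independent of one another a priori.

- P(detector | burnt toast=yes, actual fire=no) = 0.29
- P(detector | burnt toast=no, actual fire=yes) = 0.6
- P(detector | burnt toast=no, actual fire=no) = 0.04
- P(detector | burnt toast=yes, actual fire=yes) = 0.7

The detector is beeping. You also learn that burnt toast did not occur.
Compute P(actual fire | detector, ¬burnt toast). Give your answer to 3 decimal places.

P(actual fire | detector, ¬burnt toast) ≈ 0.920

P(detector | ¬burnt toast) = 0.04×0.565 + 0.6×0.435 = 0.022600 + 0.261000 = 0.283600
The actual fire-present share is 0.6×0.435 = 0.261000.
Hence the posterior is 0.261000/0.283600 ≈ 0.920.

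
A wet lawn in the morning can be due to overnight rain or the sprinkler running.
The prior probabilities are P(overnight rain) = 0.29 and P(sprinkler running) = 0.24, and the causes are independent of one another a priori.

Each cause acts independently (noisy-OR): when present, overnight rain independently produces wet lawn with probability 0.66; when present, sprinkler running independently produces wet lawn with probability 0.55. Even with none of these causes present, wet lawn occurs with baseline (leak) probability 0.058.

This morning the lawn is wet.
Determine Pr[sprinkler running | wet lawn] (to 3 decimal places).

Under noisy-OR, P(wet lawn | causes) = 1 − (1−0.058)·∏(1−qᵢ) over the active causes.
Enumerate the 4 (overnight rain, sprinkler running) configurations and weight by the priors:
  P(wet lawn) = 0.058·0.71·0.76 + 0.5761·0.71·0.24 + 0.67972·0.29·0.76 + 0.855874·0.29·0.24
        = 0.031297 + 0.098167 + 0.149810 + 0.059569 = 0.338843
Configurations with sprinkler running contribute 0.157736, so
  P(sprinkler running | wet lawn) = 0.157736 / 0.338843 ≈ 0.466

Pr[sprinkler running | wet lawn] ≈ 0.466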